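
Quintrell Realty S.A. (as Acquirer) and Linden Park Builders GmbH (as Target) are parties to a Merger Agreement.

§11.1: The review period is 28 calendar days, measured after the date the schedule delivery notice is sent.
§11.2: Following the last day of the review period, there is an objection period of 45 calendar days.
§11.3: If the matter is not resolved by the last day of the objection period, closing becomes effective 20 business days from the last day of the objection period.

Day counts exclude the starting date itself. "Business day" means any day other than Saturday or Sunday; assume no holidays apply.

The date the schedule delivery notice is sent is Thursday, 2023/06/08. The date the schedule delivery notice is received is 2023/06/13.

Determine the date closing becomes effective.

Adding 28 calendar days to 2023/06/08 gives 2023/07/06, which is the last day of the review period.
The last day of the objection period: 2023/07/06 + 45 days = 2023/08/20.
The date closing becomes effective: 20 business days after Sunday, 2023/08/20, skipping weekends — Aug 21, Aug 22, Aug 23, Aug 24, …, Sep 13, Sep 14, Sep 15 — lands on Friday, 2023/09/15.

2023/09/15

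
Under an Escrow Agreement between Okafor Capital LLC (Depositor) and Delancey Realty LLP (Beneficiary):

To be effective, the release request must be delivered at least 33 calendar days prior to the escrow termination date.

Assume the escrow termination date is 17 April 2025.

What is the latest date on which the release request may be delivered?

Counting back 33 calendar days from 17 April 2025 gives 15 March 2025.

15 March 2025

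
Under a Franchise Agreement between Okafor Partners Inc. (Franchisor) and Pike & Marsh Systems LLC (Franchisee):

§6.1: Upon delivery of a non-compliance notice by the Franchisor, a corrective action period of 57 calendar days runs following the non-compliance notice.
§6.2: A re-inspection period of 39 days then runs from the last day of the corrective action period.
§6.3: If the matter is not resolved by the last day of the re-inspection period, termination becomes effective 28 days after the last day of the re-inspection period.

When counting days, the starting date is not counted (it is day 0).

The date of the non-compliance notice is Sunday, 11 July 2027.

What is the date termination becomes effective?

12 November 2027

The last day of the corrective action period: 57 calendar days after 11 July 2027 is 6 September 2027.
The last day of the re-inspection period: 39 calendar days after 6 September 2027 is 15 October 2027.
The date termination becomes effective: 28 calendar days after 15 October 2027 is 12 November 2027.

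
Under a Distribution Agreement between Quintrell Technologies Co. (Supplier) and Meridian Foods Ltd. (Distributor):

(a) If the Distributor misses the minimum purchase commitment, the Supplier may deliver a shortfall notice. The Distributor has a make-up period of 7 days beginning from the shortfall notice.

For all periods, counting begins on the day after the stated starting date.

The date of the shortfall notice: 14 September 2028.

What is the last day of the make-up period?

21 September 2028

The last day of the make-up period: 14 September 2028 + 7 days = 21 September 2028.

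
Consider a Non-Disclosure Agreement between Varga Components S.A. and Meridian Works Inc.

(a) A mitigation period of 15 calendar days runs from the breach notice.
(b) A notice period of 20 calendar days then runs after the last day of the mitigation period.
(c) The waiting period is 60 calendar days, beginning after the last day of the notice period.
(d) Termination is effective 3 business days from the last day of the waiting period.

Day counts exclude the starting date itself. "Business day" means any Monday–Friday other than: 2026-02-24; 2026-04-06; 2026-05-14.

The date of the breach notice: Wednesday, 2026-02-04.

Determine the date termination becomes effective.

2026-05-13

Adding 15 calendar days to 2026-02-04 gives 2026-02-19, which is the last day of the mitigation period.
The last day of the notice period: 2026-02-19 + 20 days = 2026-03-11.
The last day of the waiting period: 60 calendar days after 2026-03-11 is 2026-05-10.
From Sunday, 2026-05-10, 3 business days (May 11, May 12, May 13, skipping weekends) brings us to Wednesday, 2026-05-13, which is the date termination becomes effective.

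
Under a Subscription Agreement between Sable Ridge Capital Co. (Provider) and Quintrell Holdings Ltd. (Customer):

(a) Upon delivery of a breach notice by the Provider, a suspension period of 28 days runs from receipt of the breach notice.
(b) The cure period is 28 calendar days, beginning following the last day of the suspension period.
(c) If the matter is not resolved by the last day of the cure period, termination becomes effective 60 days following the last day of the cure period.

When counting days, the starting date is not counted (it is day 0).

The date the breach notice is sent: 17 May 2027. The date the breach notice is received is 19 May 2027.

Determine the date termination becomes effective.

The last day of the suspension period: 19 May 2027 + 28 days = 16 June 2027.
The last day of the cure period: 28 calendar days after 16 June 2027 is 14 July 2027.
The date termination becomes effective: 14 July 2027 + 60 days = 12 September 2027.

12 September 2027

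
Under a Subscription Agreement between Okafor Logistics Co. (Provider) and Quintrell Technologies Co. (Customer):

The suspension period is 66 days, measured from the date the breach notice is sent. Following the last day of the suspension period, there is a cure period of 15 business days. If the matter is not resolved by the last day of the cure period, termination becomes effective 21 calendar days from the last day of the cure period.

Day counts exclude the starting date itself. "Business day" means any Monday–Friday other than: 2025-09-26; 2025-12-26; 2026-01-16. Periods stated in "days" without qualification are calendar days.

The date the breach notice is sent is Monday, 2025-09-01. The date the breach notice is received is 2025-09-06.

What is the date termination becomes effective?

2025-12-18

The last day of the suspension period: 2025-09-01 + 66 days = 2025-11-06.
From Thursday, 2025-11-06, 15 business days (Nov 7, Nov 10, Nov 11, Nov 12, …, Nov 25, Nov 26, Nov 27, skipping weekends) brings us to Thursday, 2025-11-27, which is the last day of the cure period.
The date termination becomes effective: 2025-11-27 + 21 days = 2025-12-18.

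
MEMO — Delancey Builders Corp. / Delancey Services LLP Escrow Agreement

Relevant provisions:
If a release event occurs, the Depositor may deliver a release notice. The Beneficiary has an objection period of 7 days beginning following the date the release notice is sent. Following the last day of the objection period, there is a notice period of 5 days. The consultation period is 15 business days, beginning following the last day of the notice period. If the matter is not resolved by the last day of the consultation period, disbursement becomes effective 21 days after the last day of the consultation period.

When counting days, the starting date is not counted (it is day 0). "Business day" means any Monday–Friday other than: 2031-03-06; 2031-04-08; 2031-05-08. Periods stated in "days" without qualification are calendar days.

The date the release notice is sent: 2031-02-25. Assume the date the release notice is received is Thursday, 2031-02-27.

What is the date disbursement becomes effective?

Adding 7 calendar days to 2031-02-25 gives 2031-03-04, which is the last day of the objection period.
The last day of the notice period: 5 calendar days after 2031-03-04 is 2031-03-09.
The last day of the consultation period: 15 business days after Sunday, 2031-03-09, skipping weekends — Mar 10, Mar 11, Mar 12, Mar 13, …, Mar 26, Mar 27, Mar 28 — lands on Friday, 2031-03-28.
The date disbursement becomes effective: 21 calendar days after 2031-03-28 is 2031-04-18.

2031-04-18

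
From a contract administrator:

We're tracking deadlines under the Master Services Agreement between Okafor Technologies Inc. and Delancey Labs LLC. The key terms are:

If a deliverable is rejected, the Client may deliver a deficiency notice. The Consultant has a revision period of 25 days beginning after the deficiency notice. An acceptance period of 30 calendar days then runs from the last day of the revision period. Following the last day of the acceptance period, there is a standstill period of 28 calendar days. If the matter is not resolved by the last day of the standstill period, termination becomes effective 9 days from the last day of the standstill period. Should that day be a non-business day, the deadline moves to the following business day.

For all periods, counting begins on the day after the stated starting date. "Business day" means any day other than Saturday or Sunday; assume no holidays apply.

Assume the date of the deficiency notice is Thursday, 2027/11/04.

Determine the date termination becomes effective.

The last day of the revision period: 25 calendar days after 2027/11/04 is 2027/11/29.
The last day of the acceptance period: 30 calendar days after 2027/11/29 is 2027/12/29.
The last day of the standstill period: 2027/12/29 + 28 days = 2028/01/26.
Adding 9 calendar days to 2028/01/26 gives 2028/02/04, which is the date termination becomes effective. 2028/02/04 is a Friday, so no roll-forward applies.

2028/02/04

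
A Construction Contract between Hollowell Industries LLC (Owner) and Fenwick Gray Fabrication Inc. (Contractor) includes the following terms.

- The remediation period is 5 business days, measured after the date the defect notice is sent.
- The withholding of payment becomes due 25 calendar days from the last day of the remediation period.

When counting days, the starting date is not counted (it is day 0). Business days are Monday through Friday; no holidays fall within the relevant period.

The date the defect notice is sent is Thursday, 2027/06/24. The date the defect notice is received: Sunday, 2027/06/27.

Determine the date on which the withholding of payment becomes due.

2027/07/26

The last day of the remediation period: counting 5 business days from Thursday, 2027/06/24 (Jun 25, Jun 28, Jun 29, Jun 30, Jul 1, skipping weekends) reaches Thursday, 2027/07/01.
The date on which the withholding of payment becomes due: 25 calendar days after 2027/07/01 is 2027/07/26.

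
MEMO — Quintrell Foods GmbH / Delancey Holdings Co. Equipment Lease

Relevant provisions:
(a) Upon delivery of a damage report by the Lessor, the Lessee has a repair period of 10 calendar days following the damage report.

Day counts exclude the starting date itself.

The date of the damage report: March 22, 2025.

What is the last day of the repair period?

The last day of the repair period: 10 calendar days after March 22, 2025 is April 1, 2025.

April 1, 2025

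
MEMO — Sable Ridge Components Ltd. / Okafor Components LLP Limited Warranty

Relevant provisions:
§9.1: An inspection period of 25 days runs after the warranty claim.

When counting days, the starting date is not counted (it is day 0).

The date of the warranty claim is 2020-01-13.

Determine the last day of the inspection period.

The last day of the inspection period: 25 calendar days after 2020-01-13 is 2020-02-07.

2020-02-07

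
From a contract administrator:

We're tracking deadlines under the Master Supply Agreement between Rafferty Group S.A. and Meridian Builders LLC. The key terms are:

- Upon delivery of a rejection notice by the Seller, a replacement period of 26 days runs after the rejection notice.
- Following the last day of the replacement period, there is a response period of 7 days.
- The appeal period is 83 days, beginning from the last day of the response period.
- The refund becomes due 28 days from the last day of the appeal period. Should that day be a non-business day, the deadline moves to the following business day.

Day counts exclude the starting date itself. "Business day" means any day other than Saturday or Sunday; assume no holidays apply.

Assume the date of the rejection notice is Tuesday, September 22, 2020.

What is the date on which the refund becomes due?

Adding 26 calendar days to September 22, 2020 gives October 18, 2020, which is the last day of the replacement period.
The last day of the response period: October 18, 2020 + 7 days = October 25, 2020.
Adding 83 calendar days to October 25, 2020 gives January 16, 2021, which is the last day of the appeal period.
Adding 28 calendar days to January 16, 2021 gives February 13, 2021, which is the date on which the refund becomes due. That falls on a Saturday, so it rolls to the next business day, Monday, February 15, 2021.

February 15, 2021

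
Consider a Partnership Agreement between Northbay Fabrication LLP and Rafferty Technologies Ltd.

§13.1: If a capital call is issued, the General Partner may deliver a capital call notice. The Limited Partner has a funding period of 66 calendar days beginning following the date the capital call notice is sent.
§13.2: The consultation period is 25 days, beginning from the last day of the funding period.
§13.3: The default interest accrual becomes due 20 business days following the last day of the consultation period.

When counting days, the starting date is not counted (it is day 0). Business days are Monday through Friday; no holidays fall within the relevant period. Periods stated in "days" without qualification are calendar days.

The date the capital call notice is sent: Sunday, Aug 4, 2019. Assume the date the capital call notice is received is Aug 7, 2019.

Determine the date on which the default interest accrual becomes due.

Nov 29, 2019

The last day of the funding period: 66 calendar days after Aug 4, 2019 is Oct 9, 2019.
The last day of the consultation period: 25 calendar days after Oct 9, 2019 is Nov 3, 2019.
The date on which the default interest accrual becomes due: 20 business days after Sunday, Nov 3, 2019, skipping weekends — Nov 4, Nov 5, Nov 6, Nov 7, …, Nov 27, Nov 28, Nov 29 — lands on Friday, Nov 29, 2019.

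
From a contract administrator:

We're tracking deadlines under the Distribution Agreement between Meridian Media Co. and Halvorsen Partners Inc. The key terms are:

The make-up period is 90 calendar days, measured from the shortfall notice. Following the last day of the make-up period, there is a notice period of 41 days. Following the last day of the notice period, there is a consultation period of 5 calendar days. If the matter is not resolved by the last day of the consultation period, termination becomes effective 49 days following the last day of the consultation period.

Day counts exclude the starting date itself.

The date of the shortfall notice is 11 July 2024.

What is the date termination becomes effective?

12 January 2025

The last day of the make-up period: 90 calendar days after 11 July 2024 is 9 October 2024.
The last day of the notice period: 9 October 2024 + 41 days = 19 November 2024.
The last day of the consultation period: 19 November 2024 + 5 days = 24 November 2024.
Adding 49 calendar days to 24 November 2024 gives 12 January 2025, which is the date termination becomes effective.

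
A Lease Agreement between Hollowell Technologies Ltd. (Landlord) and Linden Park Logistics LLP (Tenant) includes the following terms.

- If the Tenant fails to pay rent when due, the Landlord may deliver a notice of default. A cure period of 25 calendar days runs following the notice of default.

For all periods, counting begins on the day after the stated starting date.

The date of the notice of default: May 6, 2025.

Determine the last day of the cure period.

The last day of the cure period: May 6, 2025 + 25 days = May 31, 2025.

May 31, 2025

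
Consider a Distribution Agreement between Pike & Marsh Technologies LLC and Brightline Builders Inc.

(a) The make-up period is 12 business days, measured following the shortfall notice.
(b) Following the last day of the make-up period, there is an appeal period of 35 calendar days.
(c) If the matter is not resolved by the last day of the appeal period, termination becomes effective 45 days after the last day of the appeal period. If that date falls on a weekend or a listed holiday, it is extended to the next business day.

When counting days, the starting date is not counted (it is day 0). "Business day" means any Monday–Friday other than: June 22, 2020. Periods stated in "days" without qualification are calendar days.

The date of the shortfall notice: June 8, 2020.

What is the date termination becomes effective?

September 14, 2020

The last day of the make-up period: 12 business days after Monday, June 8, 2020, skipping weekends and the listed holiday on Jun 22 — Jun 9, Jun 10, Jun 11, Jun 12, …, Jun 23, Jun 24, Jun 25 — lands on Thursday, June 25, 2020.
Adding 35 calendar days to June 25, 2020 gives July 30, 2020, which is the last day of the appeal period.
The date termination becomes effective: 45 calendar days after July 30, 2020 is September 13, 2020. That falls on a Sunday, so it rolls to the next business day, Monday, September 14, 2020.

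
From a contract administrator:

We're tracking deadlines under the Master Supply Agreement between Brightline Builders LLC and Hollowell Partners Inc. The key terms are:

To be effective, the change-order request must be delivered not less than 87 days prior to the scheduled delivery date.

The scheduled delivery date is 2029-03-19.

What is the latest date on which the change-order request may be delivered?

Counting back 87 calendar days from 2029-03-19 gives 2028-12-22.

2028-12-22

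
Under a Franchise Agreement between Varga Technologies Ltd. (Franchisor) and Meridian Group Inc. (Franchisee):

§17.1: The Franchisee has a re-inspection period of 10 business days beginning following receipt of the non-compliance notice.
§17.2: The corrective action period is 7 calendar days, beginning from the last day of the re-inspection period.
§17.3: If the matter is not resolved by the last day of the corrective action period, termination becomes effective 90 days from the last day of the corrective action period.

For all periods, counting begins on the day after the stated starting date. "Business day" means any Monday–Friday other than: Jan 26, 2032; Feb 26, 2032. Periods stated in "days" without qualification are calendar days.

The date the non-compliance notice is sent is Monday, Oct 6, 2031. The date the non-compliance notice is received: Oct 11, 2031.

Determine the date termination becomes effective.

Jan 29, 2032

The last day of the re-inspection period: counting 10 business days from Saturday, Oct 11, 2031 (Oct 13, Oct 14, Oct 15, Oct 16, Oct 17, Oct 20, Oct 21, Oct 22, Oct 23, Oct 24, skipping weekends) reaches Friday, Oct 24, 2031.
The last day of the corrective action period: 7 calendar days after Oct 24, 2031 is Oct 31, 2031.
The date termination becomes effective: 90 calendar days after Oct 31, 2031 is Jan 29, 2032.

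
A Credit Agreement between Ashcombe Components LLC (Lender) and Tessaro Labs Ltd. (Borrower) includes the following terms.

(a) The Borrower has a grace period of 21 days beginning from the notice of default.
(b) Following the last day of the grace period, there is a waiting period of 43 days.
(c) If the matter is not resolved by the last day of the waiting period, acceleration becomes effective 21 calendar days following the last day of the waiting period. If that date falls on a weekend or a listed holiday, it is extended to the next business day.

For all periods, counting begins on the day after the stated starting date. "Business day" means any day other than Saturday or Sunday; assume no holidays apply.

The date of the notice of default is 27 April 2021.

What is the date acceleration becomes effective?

Adding 21 calendar days to 27 April 2021 gives 18 May 2021, which is the last day of the grace period.
The last day of the waiting period: 18 May 2021 + 43 days = 30 June 2021.
The date acceleration becomes effective: 21 calendar days after 30 June 2021 is 21 July 2021. 21 July 2021 is a Wednesday, so no roll-forward applies.

21 July 2021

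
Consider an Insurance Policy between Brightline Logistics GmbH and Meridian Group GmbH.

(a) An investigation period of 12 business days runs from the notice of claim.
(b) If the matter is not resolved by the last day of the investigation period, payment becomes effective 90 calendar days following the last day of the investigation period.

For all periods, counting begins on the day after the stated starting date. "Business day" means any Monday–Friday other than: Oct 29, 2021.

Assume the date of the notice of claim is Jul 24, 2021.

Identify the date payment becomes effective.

Nov 8, 2021

The last day of the investigation period: 12 business days after Saturday, Jul 24, 2021, skipping weekends — Jul 26, Jul 27, Jul 28, Jul 29, …, Aug 6, Aug 9, Aug 10 — lands on Tuesday, Aug 10, 2021.
Adding 90 calendar days to Aug 10, 2021 gives Nov 8, 2021, which is the date payment becomes effective.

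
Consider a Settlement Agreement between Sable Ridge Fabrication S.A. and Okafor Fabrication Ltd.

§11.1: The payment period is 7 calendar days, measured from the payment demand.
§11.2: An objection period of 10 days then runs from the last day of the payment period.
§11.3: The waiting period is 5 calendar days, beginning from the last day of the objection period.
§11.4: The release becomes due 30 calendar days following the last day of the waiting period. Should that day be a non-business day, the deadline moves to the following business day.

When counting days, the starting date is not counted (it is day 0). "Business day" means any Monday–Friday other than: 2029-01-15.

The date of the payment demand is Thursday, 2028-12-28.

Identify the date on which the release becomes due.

2029-02-19

The last day of the payment period: 7 calendar days after 2028-12-28 is 2029-01-04.
The last day of the objection period: 10 calendar days after 2029-01-04 is 2029-01-14.
The last day of the waiting period: 2029-01-14 + 5 days = 2029-01-19.
The date on which the release becomes due: 30 calendar days after 2029-01-19 is 2029-02-18. That falls on a Sunday, so it rolls to the next business day, Monday, 2029-02-19.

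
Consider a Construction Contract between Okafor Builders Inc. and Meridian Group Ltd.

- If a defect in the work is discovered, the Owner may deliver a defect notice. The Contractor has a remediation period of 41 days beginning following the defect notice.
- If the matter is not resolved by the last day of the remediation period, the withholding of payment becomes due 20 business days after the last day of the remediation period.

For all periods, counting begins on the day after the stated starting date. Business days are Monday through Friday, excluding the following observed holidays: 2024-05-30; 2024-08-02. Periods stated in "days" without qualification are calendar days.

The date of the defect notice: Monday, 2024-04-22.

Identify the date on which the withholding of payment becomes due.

Adding 41 calendar days to 2024-04-22 gives 2024-06-02, which is the last day of the remediation period.
The date on which the withholding of payment becomes due: 20 business days after Sunday, 2024-06-02, skipping weekends — Jun 3, Jun 4, Jun 5, Jun 6, …, Jun 26, Jun 27, Jun 28 — lands on Friday, 2024-06-28.

2024-06-28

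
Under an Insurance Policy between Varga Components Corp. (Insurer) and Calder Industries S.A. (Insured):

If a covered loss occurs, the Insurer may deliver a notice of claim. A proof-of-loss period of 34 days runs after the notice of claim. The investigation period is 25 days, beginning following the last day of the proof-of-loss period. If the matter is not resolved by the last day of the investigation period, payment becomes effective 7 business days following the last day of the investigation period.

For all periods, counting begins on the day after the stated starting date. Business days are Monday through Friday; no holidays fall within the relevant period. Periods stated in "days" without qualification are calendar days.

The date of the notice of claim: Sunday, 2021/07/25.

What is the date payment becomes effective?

Adding 34 calendar days to 2021/07/25 gives 2021/08/28, which is the last day of the proof-of-loss period.
The last day of the investigation period: 2021/08/28 + 25 days = 2021/09/22.
The date payment becomes effective: counting 7 business days from Wednesday, 2021/09/22 (Sep 23, Sep 24, Sep 27, Sep 28, Sep 29, Sep 30, Oct 1, skipping weekends) reaches Friday, 2021/10/01.

2021/10/01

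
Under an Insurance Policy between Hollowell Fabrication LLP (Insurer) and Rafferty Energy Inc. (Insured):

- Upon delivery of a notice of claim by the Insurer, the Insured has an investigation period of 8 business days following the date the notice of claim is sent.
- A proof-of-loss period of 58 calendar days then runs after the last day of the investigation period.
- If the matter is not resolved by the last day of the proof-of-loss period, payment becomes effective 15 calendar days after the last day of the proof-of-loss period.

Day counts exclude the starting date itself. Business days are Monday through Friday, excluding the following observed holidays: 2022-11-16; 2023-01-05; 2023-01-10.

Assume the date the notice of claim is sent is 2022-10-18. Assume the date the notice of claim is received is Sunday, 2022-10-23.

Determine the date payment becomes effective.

2023-01-09

The last day of the investigation period: counting 8 business days from Tuesday, 2022-10-18 (Oct 19, Oct 20, Oct 21, Oct 24, Oct 25, Oct 26, Oct 27, Oct 28, skipping weekends) reaches Friday, 2022-10-28.
Adding 58 calendar days to 2022-10-28 gives 2022-12-25, which is the last day of the proof-of-loss period.
Adding 15 calendar days to 2022-12-25 gives 2023-01-09, which is the date payment becomes effective.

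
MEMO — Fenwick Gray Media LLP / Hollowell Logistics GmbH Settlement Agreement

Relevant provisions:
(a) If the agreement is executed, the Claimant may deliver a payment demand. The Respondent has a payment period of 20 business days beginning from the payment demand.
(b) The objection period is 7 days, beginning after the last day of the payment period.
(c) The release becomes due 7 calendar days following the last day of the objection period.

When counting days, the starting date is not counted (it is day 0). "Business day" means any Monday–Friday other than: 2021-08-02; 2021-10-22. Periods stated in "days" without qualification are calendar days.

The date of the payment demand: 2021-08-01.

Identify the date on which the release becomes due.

The last day of the payment period: 20 business days after Sunday, 2021-08-01, skipping weekends and the listed holiday on Aug 2 — Aug 3, Aug 4, Aug 5, Aug 6, …, Aug 26, Aug 27, Aug 30 — lands on Monday, 2021-08-30.
The last day of the objection period: 7 calendar days after 2021-08-30 is 2021-09-06.
The date on which the release becomes due: 7 calendar days after 2021-09-06 is 2021-09-13.

2021-09-13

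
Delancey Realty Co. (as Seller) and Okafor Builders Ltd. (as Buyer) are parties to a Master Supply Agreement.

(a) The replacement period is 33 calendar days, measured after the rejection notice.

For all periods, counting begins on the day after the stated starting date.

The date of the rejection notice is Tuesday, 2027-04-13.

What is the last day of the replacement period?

2027-05-16

Adding 33 calendar days to 2027-04-13 gives 2027-05-16, which is the last day of the replacement period.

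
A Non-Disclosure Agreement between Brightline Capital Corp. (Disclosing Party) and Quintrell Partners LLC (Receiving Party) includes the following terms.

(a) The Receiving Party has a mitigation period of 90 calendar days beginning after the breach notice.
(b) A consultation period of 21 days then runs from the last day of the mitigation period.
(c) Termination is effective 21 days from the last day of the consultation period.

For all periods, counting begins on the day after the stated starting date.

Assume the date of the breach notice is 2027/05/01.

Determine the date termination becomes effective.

2027/09/10

The last day of the mitigation period: 2027/05/01 + 90 days = 2027/07/30.
Adding 21 calendar days to 2027/07/30 gives 2027/08/20, which is the last day of the consultation period.
The date termination becomes effective: 2027/08/20 + 21 days = 2027/09/10.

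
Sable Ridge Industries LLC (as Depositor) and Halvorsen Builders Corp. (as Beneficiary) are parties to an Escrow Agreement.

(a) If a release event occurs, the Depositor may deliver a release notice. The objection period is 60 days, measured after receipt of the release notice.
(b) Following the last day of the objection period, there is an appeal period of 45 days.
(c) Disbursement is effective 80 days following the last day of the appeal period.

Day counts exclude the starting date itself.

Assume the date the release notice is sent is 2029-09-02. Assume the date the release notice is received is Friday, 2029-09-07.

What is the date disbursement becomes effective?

2030-03-11

The last day of the objection period: 60 calendar days after 2029-09-07 is 2029-11-06.
Adding 45 calendar days to 2029-11-06 gives 2029-12-21, which is the last day of the appeal period.
The date disbursement becomes effective: 80 calendar days after 2029-12-21 is 2030-03-11.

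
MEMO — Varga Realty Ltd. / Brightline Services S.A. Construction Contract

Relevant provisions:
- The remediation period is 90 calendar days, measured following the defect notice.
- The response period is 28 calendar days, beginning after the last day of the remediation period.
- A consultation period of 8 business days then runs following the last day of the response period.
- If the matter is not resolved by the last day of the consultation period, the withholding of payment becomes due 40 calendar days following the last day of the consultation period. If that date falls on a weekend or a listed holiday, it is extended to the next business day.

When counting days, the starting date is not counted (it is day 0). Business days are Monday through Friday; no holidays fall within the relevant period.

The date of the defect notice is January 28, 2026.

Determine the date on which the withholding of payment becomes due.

July 15, 2026

The last day of the remediation period: 90 calendar days after January 28, 2026 is April 28, 2026.
The last day of the response period: April 28, 2026 + 28 days = May 26, 2026.
From Tuesday, May 26, 2026, 8 business days (May 27, May 28, May 29, Jun 1, Jun 2, Jun 3, Jun 4, Jun 5, skipping weekends) brings us to Friday, June 5, 2026, which is the last day of the consultation period.
Adding 40 calendar days to June 5, 2026 gives July 15, 2026, which is the date on which the withholding of payment becomes due. July 15, 2026 is a Wednesday, so no roll-forward applies.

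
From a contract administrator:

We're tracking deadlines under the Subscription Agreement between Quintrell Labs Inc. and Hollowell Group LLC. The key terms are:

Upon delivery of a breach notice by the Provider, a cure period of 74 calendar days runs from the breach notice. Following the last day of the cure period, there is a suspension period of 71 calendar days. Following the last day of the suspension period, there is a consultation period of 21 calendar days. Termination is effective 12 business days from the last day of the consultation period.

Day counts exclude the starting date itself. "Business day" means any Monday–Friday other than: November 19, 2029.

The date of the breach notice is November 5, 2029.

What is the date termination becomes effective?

The last day of the cure period: November 5, 2029 + 74 days = January 18, 2030.
Adding 71 calendar days to January 18, 2030 gives March 30, 2030, which is the last day of the suspension period.
Adding 21 calendar days to March 30, 2030 gives April 20, 2030, which is the last day of the consultation period.
From Saturday, April 20, 2030, 12 business days (Apr 22, Apr 23, Apr 24, Apr 25, …, May 3, May 6, May 7, skipping weekends) brings us to Tuesday, May 7, 2030, which is the date termination becomes effective.

May 7, 2030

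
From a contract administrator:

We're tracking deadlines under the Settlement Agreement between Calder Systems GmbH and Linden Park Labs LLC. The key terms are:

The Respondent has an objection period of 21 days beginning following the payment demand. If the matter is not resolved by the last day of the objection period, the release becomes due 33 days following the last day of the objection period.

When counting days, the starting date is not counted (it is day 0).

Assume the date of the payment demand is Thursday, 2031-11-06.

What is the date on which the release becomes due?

The last day of the objection period: 21 calendar days after 2031-11-06 is 2031-11-27.
The date on which the release becomes due: 33 calendar days after 2031-11-27 is 2031-12-30.

2031-12-30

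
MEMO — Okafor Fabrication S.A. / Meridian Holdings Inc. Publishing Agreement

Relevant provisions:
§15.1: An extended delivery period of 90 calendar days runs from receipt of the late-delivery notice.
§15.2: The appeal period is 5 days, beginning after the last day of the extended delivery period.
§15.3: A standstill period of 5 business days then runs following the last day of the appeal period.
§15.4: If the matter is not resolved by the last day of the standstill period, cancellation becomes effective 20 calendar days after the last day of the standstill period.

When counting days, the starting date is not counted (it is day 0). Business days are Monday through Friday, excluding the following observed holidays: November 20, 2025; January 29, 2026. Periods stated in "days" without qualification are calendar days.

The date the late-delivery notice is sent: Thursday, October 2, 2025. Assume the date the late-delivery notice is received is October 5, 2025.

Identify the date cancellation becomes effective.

The last day of the extended delivery period: 90 calendar days after October 5, 2025 is January 3, 2026.
The last day of the appeal period: 5 calendar days after January 3, 2026 is January 8, 2026.
The last day of the standstill period: counting 5 business days from Thursday, January 8, 2026 (Jan 9, Jan 12, Jan 13, Jan 14, Jan 15, skipping weekends) reaches Thursday, January 15, 2026.
The date cancellation becomes effective: 20 calendar days after January 15, 2026 is February 4, 2026.

February 4, 2026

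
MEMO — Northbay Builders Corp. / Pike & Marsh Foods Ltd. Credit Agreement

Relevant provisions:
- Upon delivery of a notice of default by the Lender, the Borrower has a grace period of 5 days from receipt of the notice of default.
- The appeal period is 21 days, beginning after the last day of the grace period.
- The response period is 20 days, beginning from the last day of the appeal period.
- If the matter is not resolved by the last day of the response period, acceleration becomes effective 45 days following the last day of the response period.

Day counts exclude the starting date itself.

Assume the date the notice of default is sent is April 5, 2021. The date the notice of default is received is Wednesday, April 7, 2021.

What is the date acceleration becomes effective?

Adding 5 calendar days to April 7, 2021 gives April 12, 2021, which is the last day of the grace period.
Adding 21 calendar days to April 12, 2021 gives May 3, 2021, which is the last day of the appeal period.
Adding 20 calendar days to May 3, 2021 gives May 23, 2021, which is the last day of the response period.
The date acceleration becomes effective: May 23, 2021 + 45 days = July 7, 2021.

July 7, 2021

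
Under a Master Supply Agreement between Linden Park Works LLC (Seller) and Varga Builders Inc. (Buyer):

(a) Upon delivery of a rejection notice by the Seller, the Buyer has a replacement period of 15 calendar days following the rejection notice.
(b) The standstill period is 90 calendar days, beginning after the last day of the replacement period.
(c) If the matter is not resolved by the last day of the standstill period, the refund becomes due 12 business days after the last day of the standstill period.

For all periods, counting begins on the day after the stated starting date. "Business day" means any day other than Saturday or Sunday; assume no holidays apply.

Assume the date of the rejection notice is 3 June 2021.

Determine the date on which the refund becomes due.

4 October 2021

Adding 15 calendar days to 3 June 2021 gives 18 June 2021, which is the last day of the replacement period.
The last day of the standstill period: 90 calendar days after 18 June 2021 is 16 September 2021.
The date on which the refund becomes due: counting 12 business days from Thursday, 16 September 2021 (Sep 17, Sep 20, Sep 21, Sep 22, …, Sep 30, Oct 1, Oct 4, skipping weekends) reaches Monday, 4 October 2021.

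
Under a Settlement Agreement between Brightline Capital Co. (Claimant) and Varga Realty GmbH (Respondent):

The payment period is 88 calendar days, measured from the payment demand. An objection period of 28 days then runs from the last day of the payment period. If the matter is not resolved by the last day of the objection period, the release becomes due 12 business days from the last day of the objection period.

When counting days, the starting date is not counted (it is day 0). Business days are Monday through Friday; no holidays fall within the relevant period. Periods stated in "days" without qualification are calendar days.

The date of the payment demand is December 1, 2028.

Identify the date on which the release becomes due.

April 12, 2029

Adding 88 calendar days to December 1, 2028 gives February 27, 2029, which is the last day of the payment period.
The last day of the objection period: February 27, 2029 + 28 days = March 27, 2029.
From Tuesday, March 27, 2029, 12 business days (Mar 28, Mar 29, Mar 30, Apr 2, …, Apr 10, Apr 11, Apr 12, skipping weekends) brings us to Thursday, April 12, 2029, which is the date on which the release becomes due.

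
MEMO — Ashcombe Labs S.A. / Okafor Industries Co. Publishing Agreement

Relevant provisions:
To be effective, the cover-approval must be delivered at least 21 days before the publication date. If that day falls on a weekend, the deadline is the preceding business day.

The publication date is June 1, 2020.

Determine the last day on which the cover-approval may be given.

June 1, 2020 minus 21 days is May 11, 2020. That is a Monday, so no adjustment is needed.

May 11, 2020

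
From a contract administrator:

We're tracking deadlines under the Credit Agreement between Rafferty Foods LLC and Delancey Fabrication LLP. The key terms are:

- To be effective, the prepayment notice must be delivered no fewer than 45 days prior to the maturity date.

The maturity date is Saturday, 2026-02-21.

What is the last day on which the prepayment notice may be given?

2026-01-07

2026-02-21 minus 45 days is 2026-01-07.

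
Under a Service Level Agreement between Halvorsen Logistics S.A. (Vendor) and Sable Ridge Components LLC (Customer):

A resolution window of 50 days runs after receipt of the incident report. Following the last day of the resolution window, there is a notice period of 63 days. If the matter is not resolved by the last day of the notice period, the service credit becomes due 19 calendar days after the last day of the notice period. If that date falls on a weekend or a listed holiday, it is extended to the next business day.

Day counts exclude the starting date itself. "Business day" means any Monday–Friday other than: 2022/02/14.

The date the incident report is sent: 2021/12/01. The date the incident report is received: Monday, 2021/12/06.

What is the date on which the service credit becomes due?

Adding 50 calendar days to 2021/12/06 gives 2022/01/25, which is the last day of the resolution window.
The last day of the notice period: 2022/01/25 + 63 days = 2022/03/29.
The date on which the service credit becomes due: 19 calendar days after 2022/03/29 is 2022/04/17. That falls on a Sunday, so it rolls to the next business day, Monday, 2022/04/18.

2022/04/18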